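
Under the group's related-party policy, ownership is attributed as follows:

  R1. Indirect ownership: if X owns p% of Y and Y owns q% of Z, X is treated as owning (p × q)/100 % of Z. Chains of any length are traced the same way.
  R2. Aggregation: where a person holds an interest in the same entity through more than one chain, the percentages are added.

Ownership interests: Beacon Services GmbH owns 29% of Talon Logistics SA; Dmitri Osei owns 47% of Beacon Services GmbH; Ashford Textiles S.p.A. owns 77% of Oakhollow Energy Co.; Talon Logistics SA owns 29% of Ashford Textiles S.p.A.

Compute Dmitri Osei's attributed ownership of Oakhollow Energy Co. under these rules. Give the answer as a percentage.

3.043579%

Chain via Beacon Services GmbH → Talon Logistics SA → Ashford Textiles S.p.A. (R1): 47% × 29% × 29% × 77% = 3.043579% of Oakhollow Energy Co.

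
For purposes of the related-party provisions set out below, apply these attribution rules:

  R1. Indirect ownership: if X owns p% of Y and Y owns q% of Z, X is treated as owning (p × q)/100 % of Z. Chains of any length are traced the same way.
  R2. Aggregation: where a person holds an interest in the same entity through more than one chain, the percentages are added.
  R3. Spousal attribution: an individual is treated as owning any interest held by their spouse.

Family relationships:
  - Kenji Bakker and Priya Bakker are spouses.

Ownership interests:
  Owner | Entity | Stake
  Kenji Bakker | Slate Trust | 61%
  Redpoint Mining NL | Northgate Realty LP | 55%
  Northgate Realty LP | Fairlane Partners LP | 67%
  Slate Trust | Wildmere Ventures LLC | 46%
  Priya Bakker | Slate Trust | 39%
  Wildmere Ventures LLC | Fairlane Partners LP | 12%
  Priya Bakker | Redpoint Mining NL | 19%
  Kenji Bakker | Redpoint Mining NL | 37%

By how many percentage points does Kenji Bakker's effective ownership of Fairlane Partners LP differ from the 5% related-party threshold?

By spousal attribution (R3), Kenji Bakker is treated as also owning Priya Bakker's interest in Redpoint Mining NL, giving 37% + 19% = 56%.
By spousal attribution (R3), Kenji Bakker is treated as also owning Priya Bakker's interest in Slate Trust, giving 61% + 39% = 100%.
Chain via Redpoint Mining NL → Northgate Realty LP (R1): 56% × 55% × 67% = 20.636% of Fairlane Partners LP.
Chain via Slate Trust → Wildmere Ventures LLC (R1): 100% × 46% × 12% = 5.52% of Fairlane Partners LP.
Aggregating (R2): 20.636% + 5.52% = 26.156%.
26.156% exceeds the 5% threshold by 21.156 percentage points.

21.156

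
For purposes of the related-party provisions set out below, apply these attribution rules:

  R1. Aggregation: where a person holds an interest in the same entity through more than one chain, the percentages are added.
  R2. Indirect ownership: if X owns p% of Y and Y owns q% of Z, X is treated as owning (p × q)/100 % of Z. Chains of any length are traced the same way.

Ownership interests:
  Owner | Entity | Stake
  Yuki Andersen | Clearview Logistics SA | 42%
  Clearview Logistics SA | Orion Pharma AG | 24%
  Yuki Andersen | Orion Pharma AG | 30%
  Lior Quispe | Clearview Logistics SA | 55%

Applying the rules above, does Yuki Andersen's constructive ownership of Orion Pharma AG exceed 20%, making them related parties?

Chain via Clearview Logistics SA (R2): 42% × 24% = 10.08% of Orion Pharma AG.
Direct interest in Orion Pharma AG: 30%.
Aggregating (R1): 10.08% + 30% = 40.08%.
40.08% exceeds the 20% threshold, so Yuki is a related party to Orion Pharma AG.

Yes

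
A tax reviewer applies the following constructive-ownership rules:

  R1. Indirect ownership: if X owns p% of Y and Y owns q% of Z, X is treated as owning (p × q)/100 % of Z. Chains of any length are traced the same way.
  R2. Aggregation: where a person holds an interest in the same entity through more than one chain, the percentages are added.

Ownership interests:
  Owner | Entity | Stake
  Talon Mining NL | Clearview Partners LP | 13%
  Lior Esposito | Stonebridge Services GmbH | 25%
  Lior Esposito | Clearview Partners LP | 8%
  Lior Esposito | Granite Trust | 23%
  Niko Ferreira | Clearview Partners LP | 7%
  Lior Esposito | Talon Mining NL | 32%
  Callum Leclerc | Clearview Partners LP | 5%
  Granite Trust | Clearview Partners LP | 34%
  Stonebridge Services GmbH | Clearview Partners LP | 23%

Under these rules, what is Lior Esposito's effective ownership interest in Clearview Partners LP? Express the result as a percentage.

Chain via Granite Trust (R1): 23% × 34% = 7.82% of Clearview Partners LP.
Chain via Stonebridge Services GmbH (R1): 25% × 23% = 5.75% of Clearview Partners LP.
Chain via Talon Mining NL (R1): 32% × 13% = 4.16% of Clearview Partners LP.
Direct interest in Clearview Partners LP: 8%.
Aggregating (R2): 7.82% + 5.75% + 4.16% + 8% = 25.73%.

25.73%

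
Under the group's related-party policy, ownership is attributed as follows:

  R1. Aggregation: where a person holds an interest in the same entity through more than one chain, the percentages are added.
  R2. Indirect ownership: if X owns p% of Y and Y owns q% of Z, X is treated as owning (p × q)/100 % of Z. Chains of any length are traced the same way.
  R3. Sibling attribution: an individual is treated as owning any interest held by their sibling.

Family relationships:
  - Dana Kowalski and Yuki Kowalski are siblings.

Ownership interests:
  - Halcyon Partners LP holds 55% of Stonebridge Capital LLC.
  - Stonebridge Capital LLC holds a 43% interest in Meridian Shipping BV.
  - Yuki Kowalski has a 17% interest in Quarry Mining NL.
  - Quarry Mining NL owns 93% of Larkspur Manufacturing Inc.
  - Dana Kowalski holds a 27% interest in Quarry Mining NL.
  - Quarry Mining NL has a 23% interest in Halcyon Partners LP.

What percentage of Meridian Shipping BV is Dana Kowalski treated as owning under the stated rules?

By sibling attribution (R3), Dana Kowalski is treated as also owning Yuki Kowalski's interest in Quarry Mining NL, giving 27% + 17% = 44%.
Chain via Quarry Mining NL → Halcyon Partners LP → Stonebridge Capital LLC (R2): 44% × 23% × 55% × 43% = 2.39338% of Meridian Shipping BV.

2.39338%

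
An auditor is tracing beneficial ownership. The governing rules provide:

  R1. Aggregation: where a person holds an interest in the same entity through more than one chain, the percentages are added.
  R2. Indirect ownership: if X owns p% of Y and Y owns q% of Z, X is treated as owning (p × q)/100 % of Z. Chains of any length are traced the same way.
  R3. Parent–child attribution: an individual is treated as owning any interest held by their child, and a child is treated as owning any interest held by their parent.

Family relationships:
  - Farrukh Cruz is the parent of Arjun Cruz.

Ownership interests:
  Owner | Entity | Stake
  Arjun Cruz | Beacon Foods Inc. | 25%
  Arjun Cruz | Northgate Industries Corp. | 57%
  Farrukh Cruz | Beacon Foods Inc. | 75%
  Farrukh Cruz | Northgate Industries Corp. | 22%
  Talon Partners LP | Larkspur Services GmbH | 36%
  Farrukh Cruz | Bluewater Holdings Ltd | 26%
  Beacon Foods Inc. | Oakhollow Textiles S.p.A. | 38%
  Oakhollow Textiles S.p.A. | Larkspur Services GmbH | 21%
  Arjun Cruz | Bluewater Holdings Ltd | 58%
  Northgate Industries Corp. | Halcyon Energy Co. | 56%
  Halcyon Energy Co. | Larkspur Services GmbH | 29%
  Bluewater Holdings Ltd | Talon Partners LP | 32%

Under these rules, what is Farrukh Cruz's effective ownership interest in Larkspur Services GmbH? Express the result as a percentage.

By parent–child attribution (R3), Farrukh Cruz is treated as also owning Arjun Cruz's interest in Bluewater Holdings Ltd, giving 26% + 58% = 84%.
By parent–child attribution (R3), Farrukh Cruz is treated as also owning Arjun Cruz's interest in Beacon Foods Inc, giving 75% + 25% = 100%.
By parent–child attribution (R3), Farrukh Cruz is treated as also owning Arjun Cruz's interest in Northgate Industries Corp, giving 22% + 57% = 79%.
Chain via Bluewater Holdings Ltd → Talon Partners LP (R2): 84% × 32% × 36% = 9.6768% of Larkspur Services GmbH.
Chain via Beacon Foods Inc. → Oakhollow Textiles S.p.A. (R2): 100% × 38% × 21% = 7.98% of Larkspur Services GmbH.
Chain via Northgate Industries Corp. → Halcyon Energy Co. (R2): 79% × 56% × 29% = 12.8296% of Larkspur Services GmbH.
Aggregating (R1): 9.6768% + 7.98% + 12.8296% = 30.4864%.

30.4864%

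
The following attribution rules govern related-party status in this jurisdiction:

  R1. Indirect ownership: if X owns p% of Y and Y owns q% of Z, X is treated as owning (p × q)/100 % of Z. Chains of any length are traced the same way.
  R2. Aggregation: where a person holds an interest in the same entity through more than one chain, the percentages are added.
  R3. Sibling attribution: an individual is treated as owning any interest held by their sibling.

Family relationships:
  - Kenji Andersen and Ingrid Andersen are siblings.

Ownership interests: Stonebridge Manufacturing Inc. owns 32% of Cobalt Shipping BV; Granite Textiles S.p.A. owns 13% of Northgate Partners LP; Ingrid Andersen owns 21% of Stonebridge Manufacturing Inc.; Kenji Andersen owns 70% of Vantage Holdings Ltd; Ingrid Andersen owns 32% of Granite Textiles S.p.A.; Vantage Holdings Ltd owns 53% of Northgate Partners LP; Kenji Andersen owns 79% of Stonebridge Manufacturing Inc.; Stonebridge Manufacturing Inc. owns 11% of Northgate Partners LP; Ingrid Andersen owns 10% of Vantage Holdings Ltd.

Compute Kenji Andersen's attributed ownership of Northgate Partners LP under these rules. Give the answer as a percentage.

By sibling attribution (R3), Kenji Andersen is treated as also owning Ingrid Andersen's interest in Vantage Holdings Ltd, giving 70% + 10% = 80%.
By sibling attribution (R3), Kenji Andersen is treated as also owning Ingrid Andersen's interest in Stonebridge Manufacturing Inc, giving 79% + 21% = 100%.
By sibling attribution (R3), Kenji Andersen is treated as owning Ingrid Andersen's 32% interest in Granite Textiles S.p.A.
Chain via Vantage Holdings Ltd (R1): 80% × 53% = 42.4% of Northgate Partners LP.
Chain via Stonebridge Manufacturing Inc. (R1): 100% × 11% = 11% of Northgate Partners LP.
Chain via Granite Textiles S.p.A. (R1): 32% × 13% = 4.16% of Northgate Partners LP.
Aggregating (R2): 42.4% + 11% + 4.16% = 57.56%.

57.56%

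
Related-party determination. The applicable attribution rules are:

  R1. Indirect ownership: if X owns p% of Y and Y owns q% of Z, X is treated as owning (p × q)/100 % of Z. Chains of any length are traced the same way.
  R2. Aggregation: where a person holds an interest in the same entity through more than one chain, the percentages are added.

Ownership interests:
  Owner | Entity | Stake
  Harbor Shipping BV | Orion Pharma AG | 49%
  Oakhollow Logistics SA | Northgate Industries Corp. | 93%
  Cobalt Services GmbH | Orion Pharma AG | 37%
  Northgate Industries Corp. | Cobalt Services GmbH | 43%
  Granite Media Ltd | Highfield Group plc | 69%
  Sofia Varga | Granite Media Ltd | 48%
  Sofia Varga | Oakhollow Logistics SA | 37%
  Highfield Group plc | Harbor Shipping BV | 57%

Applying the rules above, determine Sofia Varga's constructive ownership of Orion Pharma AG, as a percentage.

Chain via Granite Media Ltd → Highfield Group plc → Harbor Shipping BV (R1): 48% × 69% × 57% × 49% = 9.250416% of Orion Pharma AG.
Chain via Oakhollow Logistics SA → Northgate Industries Corp. → Cobalt Services GmbH (R1): 37% × 93% × 43% × 37% = 5.474631% of Orion Pharma AG.
Aggregating (R2): 9.250416% + 5.474631% = 14.725047%.

14.725047%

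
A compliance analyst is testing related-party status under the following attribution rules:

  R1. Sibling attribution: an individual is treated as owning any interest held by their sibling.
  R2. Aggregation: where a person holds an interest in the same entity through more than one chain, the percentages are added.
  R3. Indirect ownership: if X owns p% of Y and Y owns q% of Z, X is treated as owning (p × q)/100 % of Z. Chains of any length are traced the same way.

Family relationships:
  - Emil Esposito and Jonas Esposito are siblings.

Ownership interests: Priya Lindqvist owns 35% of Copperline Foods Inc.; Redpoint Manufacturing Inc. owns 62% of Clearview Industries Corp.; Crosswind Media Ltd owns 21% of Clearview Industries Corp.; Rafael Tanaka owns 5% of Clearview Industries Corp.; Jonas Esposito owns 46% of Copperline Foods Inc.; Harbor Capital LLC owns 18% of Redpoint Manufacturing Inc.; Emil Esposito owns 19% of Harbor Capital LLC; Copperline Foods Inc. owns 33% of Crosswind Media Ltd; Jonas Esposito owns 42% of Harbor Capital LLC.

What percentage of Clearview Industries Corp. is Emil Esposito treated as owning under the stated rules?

9.9954%

By sibling attribution (R1), Emil Esposito is treated as also owning Jonas Esposito's interest in Harbor Capital LLC, giving 19% + 42% = 61%.
By sibling attribution (R1), Emil Esposito is treated as owning Jonas Esposito's 46% interest in Copperline Foods Inc.
Chain via Harbor Capital LLC → Redpoint Manufacturing Inc. (R3): 61% × 18% × 62% = 6.8076% of Clearview Industries Corp.
Chain via Copperline Foods Inc. → Crosswind Media Ltd (R3): 46% × 33% × 21% = 3.1878% of Clearview Industries Corp.
Aggregating (R2): 6.8076% + 3.1878% = 9.9954%.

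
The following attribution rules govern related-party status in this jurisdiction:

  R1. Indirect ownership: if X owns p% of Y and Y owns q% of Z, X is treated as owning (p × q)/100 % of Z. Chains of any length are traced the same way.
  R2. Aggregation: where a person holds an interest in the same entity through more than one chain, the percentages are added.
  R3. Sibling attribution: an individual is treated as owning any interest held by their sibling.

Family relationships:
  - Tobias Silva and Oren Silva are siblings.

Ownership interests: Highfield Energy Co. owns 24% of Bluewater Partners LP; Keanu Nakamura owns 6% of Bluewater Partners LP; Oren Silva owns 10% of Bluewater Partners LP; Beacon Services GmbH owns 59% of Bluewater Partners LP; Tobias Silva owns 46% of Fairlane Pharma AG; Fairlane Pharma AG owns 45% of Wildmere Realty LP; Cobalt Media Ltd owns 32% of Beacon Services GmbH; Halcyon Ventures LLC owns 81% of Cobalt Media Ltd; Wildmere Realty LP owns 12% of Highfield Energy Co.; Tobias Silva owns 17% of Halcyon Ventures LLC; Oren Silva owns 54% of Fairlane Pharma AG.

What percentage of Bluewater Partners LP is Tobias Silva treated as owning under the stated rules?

13.895776%

By sibling attribution (R3), Tobias Silva is treated as also owning Oren Silva's interest in Fairlane Pharma AG, giving 46% + 54% = 100%.
By sibling attribution (R3), Tobias Silva is treated as owning Oren Silva's 10% interest in Bluewater Partners LP.
Chain via Fairlane Pharma AG → Wildmere Realty LP → Highfield Energy Co. (R1): 100% × 45% × 12% × 24% = 1.296% of Bluewater Partners LP.
Chain via Halcyon Ventures LLC → Cobalt Media Ltd → Beacon Services GmbH (R1): 17% × 81% × 32% × 59% = 2.599776% of Bluewater Partners LP.
Direct interest in Bluewater Partners LP: 10%.
Aggregating (R2): 1.296% + 2.599776% + 10% = 13.895776%.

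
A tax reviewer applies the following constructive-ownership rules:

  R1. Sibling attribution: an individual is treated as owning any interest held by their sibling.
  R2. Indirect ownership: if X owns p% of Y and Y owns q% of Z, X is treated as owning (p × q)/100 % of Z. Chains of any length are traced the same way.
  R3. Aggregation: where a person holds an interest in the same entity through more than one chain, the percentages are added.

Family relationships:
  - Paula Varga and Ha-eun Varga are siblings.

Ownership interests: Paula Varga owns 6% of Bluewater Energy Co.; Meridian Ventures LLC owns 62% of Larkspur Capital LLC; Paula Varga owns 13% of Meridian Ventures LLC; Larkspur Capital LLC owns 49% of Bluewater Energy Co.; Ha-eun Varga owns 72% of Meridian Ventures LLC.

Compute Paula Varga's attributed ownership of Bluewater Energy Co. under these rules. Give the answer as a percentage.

By sibling attribution (R1), Paula Varga is treated as also owning Ha-eun Varga's interest in Meridian Ventures LLC, giving 13% + 72% = 85%.
Chain via Meridian Ventures LLC → Larkspur Capital LLC (R2): 85% × 62% × 49% = 25.823% of Bluewater Energy Co.
Direct interest in Bluewater Energy Co: 6%.
Aggregating (R3): 25.823% + 6% = 31.823%.

31.823%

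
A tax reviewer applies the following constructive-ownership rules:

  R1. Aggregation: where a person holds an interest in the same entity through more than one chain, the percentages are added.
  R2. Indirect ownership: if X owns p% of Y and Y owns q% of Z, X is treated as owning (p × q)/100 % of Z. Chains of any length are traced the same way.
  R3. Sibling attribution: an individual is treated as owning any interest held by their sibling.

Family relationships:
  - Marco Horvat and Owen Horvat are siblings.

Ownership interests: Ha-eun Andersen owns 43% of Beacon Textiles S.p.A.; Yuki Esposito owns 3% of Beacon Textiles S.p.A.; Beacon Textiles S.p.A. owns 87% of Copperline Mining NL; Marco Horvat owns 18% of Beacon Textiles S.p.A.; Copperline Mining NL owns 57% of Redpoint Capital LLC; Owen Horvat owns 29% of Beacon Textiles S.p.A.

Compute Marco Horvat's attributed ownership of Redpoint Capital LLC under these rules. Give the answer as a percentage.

23.3073%

By sibling attribution (R3), Marco Horvat is treated as also owning Owen Horvat's interest in Beacon Textiles S.p.A, giving 18% + 29% = 47%.
Chain via Beacon Textiles S.p.A. → Copperline Mining NL (R2): 47% × 87% × 57% = 23.3073% of Redpoint Capital LLC.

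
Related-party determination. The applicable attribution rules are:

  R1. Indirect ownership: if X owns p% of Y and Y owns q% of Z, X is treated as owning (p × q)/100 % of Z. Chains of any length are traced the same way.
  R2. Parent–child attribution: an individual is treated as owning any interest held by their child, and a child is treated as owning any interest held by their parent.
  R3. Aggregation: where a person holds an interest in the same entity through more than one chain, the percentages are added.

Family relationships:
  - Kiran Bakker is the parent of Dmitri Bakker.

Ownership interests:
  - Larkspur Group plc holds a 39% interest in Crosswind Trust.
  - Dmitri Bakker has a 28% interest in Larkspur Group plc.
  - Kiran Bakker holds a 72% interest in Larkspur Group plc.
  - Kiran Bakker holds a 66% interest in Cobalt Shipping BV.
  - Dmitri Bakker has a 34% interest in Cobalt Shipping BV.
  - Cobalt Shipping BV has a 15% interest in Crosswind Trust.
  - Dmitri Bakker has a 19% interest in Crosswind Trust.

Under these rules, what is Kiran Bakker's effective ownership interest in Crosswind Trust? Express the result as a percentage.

73%

By parent–child attribution (R2), Kiran Bakker is treated as also owning Dmitri Bakker's interest in Larkspur Group plc, giving 72% + 28% = 100%.
By parent–child attribution (R2), Kiran Bakker is treated as also owning Dmitri Bakker's interest in Cobalt Shipping BV, giving 66% + 34% = 100%.
By parent–child attribution (R2), Kiran Bakker is treated as owning Dmitri Bakker's 19% interest in Crosswind Trust.
Chain via Larkspur Group plc (R1): 100% × 39% = 39% of Crosswind Trust.
Chain via Cobalt Shipping BV (R1): 100% × 15% = 15% of Crosswind Trust.
Direct interest in Crosswind Trust: 19%.
Aggregating (R3): 39% + 15% + 19% = 73%.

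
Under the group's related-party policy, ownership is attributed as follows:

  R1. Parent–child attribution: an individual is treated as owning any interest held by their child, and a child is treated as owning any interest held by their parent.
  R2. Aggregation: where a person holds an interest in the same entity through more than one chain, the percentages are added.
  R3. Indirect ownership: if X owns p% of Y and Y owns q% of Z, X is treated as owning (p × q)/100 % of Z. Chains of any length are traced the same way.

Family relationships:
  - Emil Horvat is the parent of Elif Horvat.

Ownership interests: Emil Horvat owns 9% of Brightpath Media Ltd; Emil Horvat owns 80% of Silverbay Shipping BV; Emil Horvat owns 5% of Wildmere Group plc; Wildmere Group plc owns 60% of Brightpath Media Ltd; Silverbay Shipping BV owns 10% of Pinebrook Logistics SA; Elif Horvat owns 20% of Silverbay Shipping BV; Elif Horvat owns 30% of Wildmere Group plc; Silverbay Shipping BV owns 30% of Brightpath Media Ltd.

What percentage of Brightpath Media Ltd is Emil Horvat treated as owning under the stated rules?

60%

By parent–child attribution (R1), Emil Horvat is treated as also owning Elif Horvat's interest in Silverbay Shipping BV, giving 80% + 20% = 100%.
By parent–child attribution (R1), Emil Horvat is treated as also owning Elif Horvat's interest in Wildmere Group plc, giving 5% + 30% = 35%.
Chain via Silverbay Shipping BV (R3): 100% × 30% = 30% of Brightpath Media Ltd.
Chain via Wildmere Group plc (R3): 35% × 60% = 21% of Brightpath Media Ltd.
Direct interest in Brightpath Media Ltd: 9%.
Aggregating (R2): 30% + 21% + 9% = 60%.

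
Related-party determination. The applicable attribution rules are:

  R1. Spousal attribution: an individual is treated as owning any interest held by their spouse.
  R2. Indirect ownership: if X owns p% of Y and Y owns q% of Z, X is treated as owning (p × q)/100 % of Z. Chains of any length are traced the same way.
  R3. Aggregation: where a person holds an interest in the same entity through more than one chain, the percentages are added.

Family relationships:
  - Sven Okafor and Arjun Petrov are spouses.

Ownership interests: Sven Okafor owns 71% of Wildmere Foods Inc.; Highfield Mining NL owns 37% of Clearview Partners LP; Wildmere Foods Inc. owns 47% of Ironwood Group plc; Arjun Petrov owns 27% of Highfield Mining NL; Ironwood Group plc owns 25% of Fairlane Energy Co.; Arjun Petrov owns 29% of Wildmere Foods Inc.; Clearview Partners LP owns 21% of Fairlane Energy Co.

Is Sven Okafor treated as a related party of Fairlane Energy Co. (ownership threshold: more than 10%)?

Yes

By spousal attribution (R1), Sven Okafor is treated as also owning Arjun Petrov's interest in Wildmere Foods Inc, giving 71% + 29% = 100%.
By spousal attribution (R1), Sven Okafor is treated as owning Arjun Petrov's 27% interest in Highfield Mining NL.
Chain via Wildmere Foods Inc. → Ironwood Group plc (R2): 100% × 47% × 25% = 11.75% of Fairlane Energy Co.
Chain via Highfield Mining NL → Clearview Partners LP (R2): 27% × 37% × 21% = 2.0979% of Fairlane Energy Co.
Aggregating (R3): 11.75% + 2.0979% = 13.8479%.
13.8479% exceeds the 10% threshold, so Sven is a related party to Fairlane Energy Co.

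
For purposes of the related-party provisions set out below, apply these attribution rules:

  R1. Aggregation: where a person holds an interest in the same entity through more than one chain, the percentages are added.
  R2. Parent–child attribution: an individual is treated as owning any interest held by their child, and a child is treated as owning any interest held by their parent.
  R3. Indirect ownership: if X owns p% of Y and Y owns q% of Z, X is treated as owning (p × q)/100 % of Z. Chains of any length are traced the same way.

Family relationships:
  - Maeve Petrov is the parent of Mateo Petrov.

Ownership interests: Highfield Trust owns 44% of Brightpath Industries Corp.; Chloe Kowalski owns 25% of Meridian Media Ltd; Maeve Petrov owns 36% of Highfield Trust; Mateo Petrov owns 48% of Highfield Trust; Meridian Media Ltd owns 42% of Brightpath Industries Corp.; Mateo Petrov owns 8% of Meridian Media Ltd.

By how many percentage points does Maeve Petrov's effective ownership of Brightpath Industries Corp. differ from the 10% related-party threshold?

30.32

By parent–child attribution (R2), Maeve Petrov is treated as also owning Mateo Petrov's interest in Highfield Trust, giving 36% + 48% = 84%.
By parent–child attribution (R2), Maeve Petrov is treated as owning Mateo Petrov's 8% interest in Meridian Media Ltd.
Chain via Highfield Trust (R3): 84% × 44% = 36.96% of Brightpath Industries Corp.
Chain via Meridian Media Ltd (R3): 8% × 42% = 3.36% of Brightpath Industries Corp.
Aggregating (R1): 36.96% + 3.36% = 40.32%.
40.32% exceeds the 10% threshold by 30.32 percentage points.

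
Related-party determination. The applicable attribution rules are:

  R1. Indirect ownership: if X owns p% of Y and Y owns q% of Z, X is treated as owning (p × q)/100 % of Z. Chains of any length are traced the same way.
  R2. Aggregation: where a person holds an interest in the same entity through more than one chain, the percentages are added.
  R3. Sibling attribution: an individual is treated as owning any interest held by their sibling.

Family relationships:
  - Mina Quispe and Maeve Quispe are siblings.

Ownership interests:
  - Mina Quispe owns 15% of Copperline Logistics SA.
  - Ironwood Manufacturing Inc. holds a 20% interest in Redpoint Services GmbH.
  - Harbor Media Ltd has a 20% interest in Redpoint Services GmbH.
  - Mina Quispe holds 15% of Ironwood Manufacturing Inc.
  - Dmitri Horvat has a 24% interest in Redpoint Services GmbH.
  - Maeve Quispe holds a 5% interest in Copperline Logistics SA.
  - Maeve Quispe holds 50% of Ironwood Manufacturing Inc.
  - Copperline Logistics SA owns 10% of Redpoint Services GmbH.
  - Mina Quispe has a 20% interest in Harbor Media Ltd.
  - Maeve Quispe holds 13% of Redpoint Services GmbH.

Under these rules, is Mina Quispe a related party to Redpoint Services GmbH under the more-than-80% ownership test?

By sibling attribution (R3), Mina Quispe is treated as also owning Maeve Quispe's interest in Copperline Logistics SA, giving 15% + 5% = 20%.
By sibling attribution (R3), Mina Quispe is treated as also owning Maeve Quispe's interest in Ironwood Manufacturing Inc, giving 15% + 50% = 65%.
By sibling attribution (R3), Mina Quispe is treated as owning Maeve Quispe's 13% interest in Redpoint Services GmbH.
Chain via Harbor Media Ltd (R1): 20% × 20% = 4% of Redpoint Services GmbH.
Chain via Copperline Logistics SA (R1): 20% × 10% = 2% of Redpoint Services GmbH.
Chain via Ironwood Manufacturing Inc. (R1): 65% × 20% = 13% of Redpoint Services GmbH.
Direct interest in Redpoint Services GmbH: 13%.
Aggregating (R2): 4% + 2% + 13% + 13% = 32%.
32% does not exceed the 80% threshold, so Mina is not a related party to Redpoint Services GmbH.

No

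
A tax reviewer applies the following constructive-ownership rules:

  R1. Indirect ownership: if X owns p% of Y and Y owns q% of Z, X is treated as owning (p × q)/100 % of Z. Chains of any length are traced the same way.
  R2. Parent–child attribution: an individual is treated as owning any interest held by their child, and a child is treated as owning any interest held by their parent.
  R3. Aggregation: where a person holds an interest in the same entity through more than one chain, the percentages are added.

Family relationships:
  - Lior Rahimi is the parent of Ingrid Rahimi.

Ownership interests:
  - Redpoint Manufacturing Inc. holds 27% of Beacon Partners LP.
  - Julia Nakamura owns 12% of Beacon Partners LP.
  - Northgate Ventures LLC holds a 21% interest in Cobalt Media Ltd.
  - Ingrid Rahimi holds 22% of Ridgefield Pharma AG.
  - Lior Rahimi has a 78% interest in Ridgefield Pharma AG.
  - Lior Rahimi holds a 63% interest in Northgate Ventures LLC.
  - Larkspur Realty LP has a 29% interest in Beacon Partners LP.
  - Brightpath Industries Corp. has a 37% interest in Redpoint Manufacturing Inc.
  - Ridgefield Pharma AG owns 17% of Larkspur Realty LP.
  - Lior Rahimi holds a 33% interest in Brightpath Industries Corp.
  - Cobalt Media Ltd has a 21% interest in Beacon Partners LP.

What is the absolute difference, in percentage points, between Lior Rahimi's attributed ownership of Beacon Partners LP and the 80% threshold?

68.995

By parent–child attribution (R2), Lior Rahimi is treated as also owning Ingrid Rahimi's interest in Ridgefield Pharma AG, giving 78% + 22% = 100%.
Chain via Ridgefield Pharma AG → Larkspur Realty LP (R1): 100% × 17% × 29% = 4.93% of Beacon Partners LP.
Chain via Brightpath Industries Corp. → Redpoint Manufacturing Inc. (R1): 33% × 37% × 27% = 3.2967% of Beacon Partners LP.
Chain via Northgate Ventures LLC → Cobalt Media Ltd (R1): 63% × 21% × 21% = 2.7783% of Beacon Partners LP.
Aggregating (R3): 4.93% + 3.2967% + 2.7783% = 11.005%.
11.005% falls short of the 80% threshold by 68.995 percentage points.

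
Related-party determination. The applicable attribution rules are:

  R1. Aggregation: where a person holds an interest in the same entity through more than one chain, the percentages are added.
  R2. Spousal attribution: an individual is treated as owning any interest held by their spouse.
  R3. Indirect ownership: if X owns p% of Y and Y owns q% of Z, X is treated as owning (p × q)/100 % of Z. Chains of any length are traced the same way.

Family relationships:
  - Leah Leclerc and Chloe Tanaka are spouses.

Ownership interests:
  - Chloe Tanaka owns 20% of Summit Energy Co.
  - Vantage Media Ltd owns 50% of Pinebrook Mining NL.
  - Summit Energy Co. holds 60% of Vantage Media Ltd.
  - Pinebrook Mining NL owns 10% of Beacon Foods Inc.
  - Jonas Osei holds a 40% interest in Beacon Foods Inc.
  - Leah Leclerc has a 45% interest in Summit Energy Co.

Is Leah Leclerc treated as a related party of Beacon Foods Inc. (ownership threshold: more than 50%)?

By spousal attribution (R2), Leah Leclerc is treated as also owning Chloe Tanaka's interest in Summit Energy Co, giving 45% + 20% = 65%.
Chain via Summit Energy Co. → Vantage Media Ltd → Pinebrook Mining NL (R3): 65% × 60% × 50% × 10% = 1.95% of Beacon Foods Inc.
1.95% does not exceed the 50% threshold, so Leah is not a related party to Beacon Foods Inc.

No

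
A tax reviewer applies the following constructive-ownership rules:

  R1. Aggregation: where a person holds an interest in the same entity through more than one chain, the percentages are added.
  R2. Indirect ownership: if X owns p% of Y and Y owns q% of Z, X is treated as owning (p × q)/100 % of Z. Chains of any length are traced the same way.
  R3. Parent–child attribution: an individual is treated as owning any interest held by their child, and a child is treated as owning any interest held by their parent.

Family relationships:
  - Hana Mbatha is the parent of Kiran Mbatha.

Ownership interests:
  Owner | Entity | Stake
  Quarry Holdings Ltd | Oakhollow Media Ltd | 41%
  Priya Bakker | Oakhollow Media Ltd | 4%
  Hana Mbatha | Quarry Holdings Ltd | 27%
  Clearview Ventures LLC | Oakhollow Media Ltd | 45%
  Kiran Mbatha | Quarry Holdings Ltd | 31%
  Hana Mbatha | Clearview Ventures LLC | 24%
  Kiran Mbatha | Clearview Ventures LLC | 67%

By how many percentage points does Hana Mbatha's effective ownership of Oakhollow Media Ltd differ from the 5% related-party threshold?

59.73

By parent–child attribution (R3), Hana Mbatha is treated as also owning Kiran Mbatha's interest in Quarry Holdings Ltd, giving 27% + 31% = 58%.
By parent–child attribution (R3), Hana Mbatha is treated as also owning Kiran Mbatha's interest in Clearview Ventures LLC, giving 24% + 67% = 91%.
Chain via Quarry Holdings Ltd (R2): 58% × 41% = 23.78% of Oakhollow Media Ltd.
Chain via Clearview Ventures LLC (R2): 91% × 45% = 40.95% of Oakhollow Media Ltd.
Aggregating (R1): 23.78% + 40.95% = 64.73%.
64.73% exceeds the 5% threshold by 59.73 percentage points.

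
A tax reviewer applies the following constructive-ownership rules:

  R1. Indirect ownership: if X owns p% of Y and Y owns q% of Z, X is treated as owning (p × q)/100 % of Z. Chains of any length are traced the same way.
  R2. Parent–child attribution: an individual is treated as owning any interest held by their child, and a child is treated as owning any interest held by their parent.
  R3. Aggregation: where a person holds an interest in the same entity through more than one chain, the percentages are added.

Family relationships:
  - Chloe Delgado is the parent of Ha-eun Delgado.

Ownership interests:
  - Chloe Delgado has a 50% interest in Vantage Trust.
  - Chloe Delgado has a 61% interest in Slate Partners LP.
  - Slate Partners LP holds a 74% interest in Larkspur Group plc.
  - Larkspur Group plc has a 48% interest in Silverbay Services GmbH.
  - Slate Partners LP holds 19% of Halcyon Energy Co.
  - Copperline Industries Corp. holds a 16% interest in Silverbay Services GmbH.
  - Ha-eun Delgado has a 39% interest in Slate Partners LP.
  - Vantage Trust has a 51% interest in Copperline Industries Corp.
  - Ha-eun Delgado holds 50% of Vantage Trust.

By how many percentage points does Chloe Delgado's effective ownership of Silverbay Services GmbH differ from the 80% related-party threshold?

36.32

By parent–child attribution (R2), Chloe Delgado is treated as also owning Ha-eun Delgado's interest in Vantage Trust, giving 50% + 50% = 100%.
By parent–child attribution (R2), Chloe Delgado is treated as also owning Ha-eun Delgado's interest in Slate Partners LP, giving 61% + 39% = 100%.
Chain via Vantage Trust → Copperline Industries Corp. (R1): 100% × 51% × 16% = 8.16% of Silverbay Services GmbH.
Chain via Slate Partners LP → Larkspur Group plc (R1): 100% × 74% × 48% = 35.52% of Silverbay Services GmbH.
Aggregating (R3): 8.16% + 35.52% = 43.68%.
43.68% falls short of the 80% threshold by 36.32 percentage points.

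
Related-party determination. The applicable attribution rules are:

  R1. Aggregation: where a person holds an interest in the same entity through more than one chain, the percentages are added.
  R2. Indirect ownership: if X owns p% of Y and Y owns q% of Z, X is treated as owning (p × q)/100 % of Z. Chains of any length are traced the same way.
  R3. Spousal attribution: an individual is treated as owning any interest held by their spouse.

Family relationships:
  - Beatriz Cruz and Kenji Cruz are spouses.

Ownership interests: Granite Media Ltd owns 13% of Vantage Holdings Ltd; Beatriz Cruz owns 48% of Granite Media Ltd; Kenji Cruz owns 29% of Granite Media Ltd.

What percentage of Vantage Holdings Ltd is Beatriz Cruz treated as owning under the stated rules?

10.01%

By spousal attribution (R3), Beatriz Cruz is treated as also owning Kenji Cruz's interest in Granite Media Ltd, giving 48% + 29% = 77%.
Chain via Granite Media Ltd (R2): 77% × 13% = 10.01% of Vantage Holdings Ltd.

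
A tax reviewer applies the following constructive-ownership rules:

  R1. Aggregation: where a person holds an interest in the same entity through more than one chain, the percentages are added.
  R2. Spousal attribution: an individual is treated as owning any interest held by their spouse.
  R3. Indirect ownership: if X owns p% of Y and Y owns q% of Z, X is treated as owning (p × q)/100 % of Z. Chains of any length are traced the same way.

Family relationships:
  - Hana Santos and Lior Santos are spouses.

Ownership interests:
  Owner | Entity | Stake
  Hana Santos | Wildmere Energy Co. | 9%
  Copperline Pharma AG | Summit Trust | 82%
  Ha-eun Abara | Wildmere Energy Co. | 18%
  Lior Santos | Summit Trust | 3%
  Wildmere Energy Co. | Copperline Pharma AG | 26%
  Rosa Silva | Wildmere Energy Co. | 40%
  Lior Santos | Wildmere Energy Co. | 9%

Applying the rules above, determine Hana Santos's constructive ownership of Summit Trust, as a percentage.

By spousal attribution (R2), Hana Santos is treated as also owning Lior Santos's interest in Wildmere Energy Co, giving 9% + 9% = 18%.
By spousal attribution (R2), Hana Santos is treated as owning Lior Santos's 3% interest in Summit Trust.
Chain via Wildmere Energy Co. → Copperline Pharma AG (R3): 18% × 26% × 82% = 3.8376% of Summit Trust.
Direct interest in Summit Trust: 3%.
Aggregating (R1): 3.8376% + 3% = 6.8376%.

6.8376%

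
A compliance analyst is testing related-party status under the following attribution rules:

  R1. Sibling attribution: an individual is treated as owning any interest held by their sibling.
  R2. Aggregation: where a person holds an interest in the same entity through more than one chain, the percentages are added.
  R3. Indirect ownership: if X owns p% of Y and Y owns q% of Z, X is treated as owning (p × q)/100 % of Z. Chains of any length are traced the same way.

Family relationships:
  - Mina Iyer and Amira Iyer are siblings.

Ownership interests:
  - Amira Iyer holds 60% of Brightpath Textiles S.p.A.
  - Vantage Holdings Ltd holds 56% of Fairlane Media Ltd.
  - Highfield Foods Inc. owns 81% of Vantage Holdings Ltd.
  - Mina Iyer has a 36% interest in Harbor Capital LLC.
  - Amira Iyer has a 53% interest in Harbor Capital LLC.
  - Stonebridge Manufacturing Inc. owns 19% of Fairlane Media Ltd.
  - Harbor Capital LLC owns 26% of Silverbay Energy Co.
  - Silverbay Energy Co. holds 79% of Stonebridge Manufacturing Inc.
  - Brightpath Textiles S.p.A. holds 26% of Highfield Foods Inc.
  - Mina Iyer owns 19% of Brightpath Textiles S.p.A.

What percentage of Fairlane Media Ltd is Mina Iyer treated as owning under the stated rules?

12.790258%

By sibling attribution (R1), Mina Iyer is treated as also owning Amira Iyer's interest in Brightpath Textiles S.p.A, giving 19% + 60% = 79%.
By sibling attribution (R1), Mina Iyer is treated as also owning Amira Iyer's interest in Harbor Capital LLC, giving 36% + 53% = 89%.
Chain via Brightpath Textiles S.p.A. → Highfield Foods Inc. → Vantage Holdings Ltd (R3): 79% × 26% × 81% × 56% = 9.316944% of Fairlane Media Ltd.
Chain via Harbor Capital LLC → Silverbay Energy Co. → Stonebridge Manufacturing Inc. (R3): 89% × 26% × 79% × 19% = 3.473314% of Fairlane Media Ltd.
Aggregating (R2): 9.316944% + 3.473314% = 12.790258%.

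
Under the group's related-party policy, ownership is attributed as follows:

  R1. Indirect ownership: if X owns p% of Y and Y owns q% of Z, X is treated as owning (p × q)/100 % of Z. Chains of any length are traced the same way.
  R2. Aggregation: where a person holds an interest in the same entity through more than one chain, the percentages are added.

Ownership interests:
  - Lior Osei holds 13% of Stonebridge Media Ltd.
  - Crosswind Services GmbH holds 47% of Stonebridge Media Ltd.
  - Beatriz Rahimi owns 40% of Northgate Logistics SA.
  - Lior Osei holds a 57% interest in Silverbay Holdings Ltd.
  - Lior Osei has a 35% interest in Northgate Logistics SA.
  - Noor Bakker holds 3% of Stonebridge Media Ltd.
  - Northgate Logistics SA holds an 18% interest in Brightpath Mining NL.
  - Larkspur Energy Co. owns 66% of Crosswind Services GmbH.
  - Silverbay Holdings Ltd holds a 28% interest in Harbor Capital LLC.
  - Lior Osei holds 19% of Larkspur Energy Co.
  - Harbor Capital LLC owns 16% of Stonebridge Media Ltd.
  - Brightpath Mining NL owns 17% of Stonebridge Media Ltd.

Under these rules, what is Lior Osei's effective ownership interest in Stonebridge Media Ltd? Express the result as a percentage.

Chain via Larkspur Energy Co. → Crosswind Services GmbH (R1): 19% × 66% × 47% = 5.8938% of Stonebridge Media Ltd.
Chain via Silverbay Holdings Ltd → Harbor Capital LLC (R1): 57% × 28% × 16% = 2.5536% of Stonebridge Media Ltd.
Chain via Northgate Logistics SA → Brightpath Mining NL (R1): 35% × 18% × 17% = 1.071% of Stonebridge Media Ltd.
Direct interest in Stonebridge Media Ltd: 13%.
Aggregating (R2): 5.8938% + 2.5536% + 1.071% + 13% = 22.5184%.

22.5184%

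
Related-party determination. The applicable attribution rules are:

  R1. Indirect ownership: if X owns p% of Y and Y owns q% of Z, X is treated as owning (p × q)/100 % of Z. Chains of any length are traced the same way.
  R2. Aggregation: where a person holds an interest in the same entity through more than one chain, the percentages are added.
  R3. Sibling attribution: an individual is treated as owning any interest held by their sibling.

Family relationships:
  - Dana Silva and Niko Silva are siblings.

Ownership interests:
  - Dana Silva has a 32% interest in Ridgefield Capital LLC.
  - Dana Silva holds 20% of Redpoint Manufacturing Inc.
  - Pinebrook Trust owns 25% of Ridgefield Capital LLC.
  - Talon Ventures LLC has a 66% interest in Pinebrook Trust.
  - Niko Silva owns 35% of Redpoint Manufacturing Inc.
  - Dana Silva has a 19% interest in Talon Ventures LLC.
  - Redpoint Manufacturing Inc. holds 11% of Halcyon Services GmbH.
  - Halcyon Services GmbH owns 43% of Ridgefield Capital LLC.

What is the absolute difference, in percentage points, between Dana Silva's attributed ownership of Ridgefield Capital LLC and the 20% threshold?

17.7365

By sibling attribution (R3), Dana Silva is treated as also owning Niko Silva's interest in Redpoint Manufacturing Inc, giving 20% + 35% = 55%.
Chain via Talon Ventures LLC → Pinebrook Trust (R1): 19% × 66% × 25% = 3.135% of Ridgefield Capital LLC.
Chain via Redpoint Manufacturing Inc. → Halcyon Services GmbH (R1): 55% × 11% × 43% = 2.6015% of Ridgefield Capital LLC.
Direct interest in Ridgefield Capital LLC: 32%.
Aggregating (R2): 3.135% + 2.6015% + 32% = 37.7365%.
37.7365% exceeds the 20% threshold by 17.7365 percentage points.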